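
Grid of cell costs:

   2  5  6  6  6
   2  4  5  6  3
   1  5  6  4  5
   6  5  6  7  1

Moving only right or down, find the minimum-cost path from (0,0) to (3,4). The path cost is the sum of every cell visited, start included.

Cheapest: [0,0] -> [1,0] -> [2,0] -> [2,1] -> [2,2] -> [2,3] -> [2,4] -> [3,4]
  2 + 2 + 1 + 5 + 6 + 4 + 5 + 1 = 26

26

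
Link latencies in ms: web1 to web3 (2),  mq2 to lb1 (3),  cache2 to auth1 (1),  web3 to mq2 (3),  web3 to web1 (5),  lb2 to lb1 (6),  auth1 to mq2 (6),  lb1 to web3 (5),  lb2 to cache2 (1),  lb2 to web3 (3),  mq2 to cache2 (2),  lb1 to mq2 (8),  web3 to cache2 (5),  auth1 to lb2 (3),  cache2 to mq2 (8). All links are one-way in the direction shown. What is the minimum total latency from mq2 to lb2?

Paths from mq2 to lb2:
mq2→lb1→web3→cache2→auth1→lb2: 3 + 5 + 5 + 1 + 3 = 17
mq2→cache2→auth1→lb2: 2 + 1 + 3 = 6
Best route has total 6 ms.

6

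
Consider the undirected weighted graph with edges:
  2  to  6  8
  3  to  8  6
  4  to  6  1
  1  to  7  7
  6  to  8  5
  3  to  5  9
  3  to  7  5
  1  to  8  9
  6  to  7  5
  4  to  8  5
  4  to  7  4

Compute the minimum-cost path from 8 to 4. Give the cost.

Comparing a few candidate routes:
8→3→7→4: 6 + 5 + 4 = 15
8→6→4: 5 + 1 = 6
8→6→7→4: 5 + 5 + 4 = 14
8→4: 5
8→3→7→6→4: 6 + 5 + 5 + 1 = 17
The minimum is 5.

5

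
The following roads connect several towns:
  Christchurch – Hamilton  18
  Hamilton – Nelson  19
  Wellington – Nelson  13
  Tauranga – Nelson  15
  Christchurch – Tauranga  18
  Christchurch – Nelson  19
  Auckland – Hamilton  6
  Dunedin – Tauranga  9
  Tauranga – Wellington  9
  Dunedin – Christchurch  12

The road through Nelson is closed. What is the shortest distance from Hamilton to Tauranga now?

36

Paths from Hamilton to Tauranga avoiding Nelson:
Hamilton - Christchurch - Dunedin - Tauranga: 18 + 12 + 9 = 39
Hamilton - Christchurch - Tauranga: 18 + 18 = 36
Shortest: 36.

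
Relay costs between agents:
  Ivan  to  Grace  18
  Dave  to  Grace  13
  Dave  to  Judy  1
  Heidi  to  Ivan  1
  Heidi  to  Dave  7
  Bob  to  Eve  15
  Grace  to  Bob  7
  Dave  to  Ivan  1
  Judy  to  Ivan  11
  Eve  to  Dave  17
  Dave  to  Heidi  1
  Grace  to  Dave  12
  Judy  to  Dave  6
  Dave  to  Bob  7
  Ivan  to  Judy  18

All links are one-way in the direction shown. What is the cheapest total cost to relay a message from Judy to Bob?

A few of the Judy→Bob routes:
Judy → Dave → Grace → Bob: 6 + 13 + 7 = 26
Judy → Dave → Ivan → Grace → Bob: 6 + 1 + 18 + 7 = 32
Judy → Dave → Heidi → Ivan → Grace → Bob: 6 + 1 + 1 + 18 + 7 = 33
Judy → Dave → Bob: 6 + 7 = 13
Best route has total 13.

13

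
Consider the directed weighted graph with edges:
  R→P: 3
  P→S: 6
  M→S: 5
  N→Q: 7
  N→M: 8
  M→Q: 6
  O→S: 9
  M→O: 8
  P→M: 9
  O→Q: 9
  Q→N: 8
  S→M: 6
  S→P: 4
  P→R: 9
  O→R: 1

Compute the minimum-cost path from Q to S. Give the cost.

21

Candidate routes:
Q→N→M→O→S: 8 + 8 + 8 + 9 = 33
Q→N→M→O→R→P→S: 8 + 8 + 8 + 1 + 3 + 6 = 34
Q→N→M→S: 8 + 8 + 5 = 21
The minimum is 21.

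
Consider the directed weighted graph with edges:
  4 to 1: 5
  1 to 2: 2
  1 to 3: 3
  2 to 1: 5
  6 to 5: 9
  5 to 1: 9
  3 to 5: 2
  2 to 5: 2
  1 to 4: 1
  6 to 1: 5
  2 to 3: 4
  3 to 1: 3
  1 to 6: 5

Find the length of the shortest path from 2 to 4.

6

Routes from 2 to 4:
2 - 3 - 1 - 4: 4 + 3 + 1 = 8
2 - 5 - 1 - 4: 2 + 9 + 1 = 12
2 - 3 - 5 - 1 - 4: 4 + 2 + 9 + 1 = 16
2 - 1 - 4: 5 + 1 = 6
Shortest: 6.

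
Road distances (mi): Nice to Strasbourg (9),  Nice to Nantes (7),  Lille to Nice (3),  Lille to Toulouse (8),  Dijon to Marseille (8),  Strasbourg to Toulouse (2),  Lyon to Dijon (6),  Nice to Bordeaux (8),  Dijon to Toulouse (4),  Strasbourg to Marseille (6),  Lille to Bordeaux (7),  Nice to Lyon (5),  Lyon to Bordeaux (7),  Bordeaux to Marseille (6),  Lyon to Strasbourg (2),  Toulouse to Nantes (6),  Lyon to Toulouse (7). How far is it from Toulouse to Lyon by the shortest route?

4

Checking several routes:
Toulouse -> Nantes -> Nice -> Lyon: 6 + 7 + 5 = 18
Toulouse -> Lille -> Nice -> Lyon: 8 + 3 + 5 = 16
Toulouse -> Lyon: 7
Toulouse -> Dijon -> Lyon: 4 + 6 = 10
Toulouse -> Strasbourg -> Lyon: 2 + 2 = 4
Toulouse -> Strasbourg -> Nice -> Lyon: 2 + 9 + 5 = 16
Shortest: 4 mi.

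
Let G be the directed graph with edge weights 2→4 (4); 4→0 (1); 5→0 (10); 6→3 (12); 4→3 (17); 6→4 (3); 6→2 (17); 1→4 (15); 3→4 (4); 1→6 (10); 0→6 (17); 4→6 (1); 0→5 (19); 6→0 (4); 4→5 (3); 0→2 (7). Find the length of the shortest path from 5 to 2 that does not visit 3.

Routes from 5 to 2 avoiding 3:
5 → 0 → 2: 10 + 7 = 17
5 → 0 → 6 → 2: 10 + 17 + 17 = 44
Shortest: 17.

17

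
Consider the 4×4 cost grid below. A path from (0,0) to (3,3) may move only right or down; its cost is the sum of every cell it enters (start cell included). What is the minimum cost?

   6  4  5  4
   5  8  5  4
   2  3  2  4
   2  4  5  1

23

One optimal route is [0,0]→[1,0]→[2,0]→[2,1]→[2,2]→[2,3]→[3,3].
Its cost is 6 + 5 + 2 + 3 + 2 + 4 + 1 = 23.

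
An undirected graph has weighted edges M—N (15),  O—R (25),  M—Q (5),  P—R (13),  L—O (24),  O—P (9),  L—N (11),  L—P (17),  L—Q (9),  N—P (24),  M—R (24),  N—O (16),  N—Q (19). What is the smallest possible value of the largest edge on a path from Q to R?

16

Some routes from Q to R:
Q -> M -> N -> L -> P -> R: max(5, 15, 11, 17, 13) = 17
Q -> L -> N -> O -> P -> R: max(9, 11, 16, 9, 13) = 16
Q -> M -> N -> O -> P -> R: max(5, 15, 16, 9, 13) = 16
Q -> L -> P -> R: max(9, 17, 13) = 17
Q -> N -> L -> P -> R: max(19, 11, 17, 13) = 19
Smallest bottleneck: 16.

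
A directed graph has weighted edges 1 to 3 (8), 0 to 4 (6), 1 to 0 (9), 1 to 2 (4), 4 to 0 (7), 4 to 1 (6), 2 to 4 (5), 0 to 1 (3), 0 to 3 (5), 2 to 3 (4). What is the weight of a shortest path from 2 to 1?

11

Routes from 2 to 1:
2-4-0-1: 5 + 7 + 3 = 15
2-4-1: 5 + 6 = 11
Shortest: 11.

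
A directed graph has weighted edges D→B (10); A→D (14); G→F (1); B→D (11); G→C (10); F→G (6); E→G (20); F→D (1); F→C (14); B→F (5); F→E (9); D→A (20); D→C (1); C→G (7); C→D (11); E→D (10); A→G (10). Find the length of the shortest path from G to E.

Paths from G to E:
G -> C -> D -> B -> F -> E: 10 + 11 + 10 + 5 + 9 = 45
G -> F -> E: 1 + 9 = 10
Shortest: 10.

10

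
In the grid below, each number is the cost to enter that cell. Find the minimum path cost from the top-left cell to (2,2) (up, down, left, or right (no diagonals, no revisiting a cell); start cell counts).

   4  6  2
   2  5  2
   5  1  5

Best path: r0c0 -> r1c0 -> r1c1 -> r2c1 -> r2c2
Cost: 4 + 2 + 5 + 1 + 5 = 17

17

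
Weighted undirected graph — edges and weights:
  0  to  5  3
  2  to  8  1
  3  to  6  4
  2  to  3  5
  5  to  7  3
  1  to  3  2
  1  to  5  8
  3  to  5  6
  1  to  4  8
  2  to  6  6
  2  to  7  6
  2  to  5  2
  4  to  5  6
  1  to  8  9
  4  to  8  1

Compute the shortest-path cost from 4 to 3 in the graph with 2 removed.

Routes from 4 to 3 avoiding 2:
4 → 5 → 1 → 3: 6 + 8 + 2 = 16
4 → 5 → 3: 6 + 6 = 12
4 → 1 → 5 → 3: 8 + 8 + 6 = 22
4 → 8 → 1 → 5 → 3: 1 + 9 + 8 + 6 = 24
4 → 8 → 1 → 3: 1 + 9 + 2 = 12
4 → 1 → 3: 8 + 2 = 10
Best route has total 10.

10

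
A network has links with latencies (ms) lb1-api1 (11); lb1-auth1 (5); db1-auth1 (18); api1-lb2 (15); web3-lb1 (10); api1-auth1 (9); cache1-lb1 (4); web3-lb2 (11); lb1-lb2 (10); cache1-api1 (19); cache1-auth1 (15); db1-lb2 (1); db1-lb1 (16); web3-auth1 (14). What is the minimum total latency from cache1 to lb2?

14

Checking several routes:
cache1 - lb1 - auth1 - db1 - lb2: 4 + 5 + 18 + 1 = 28
cache1 - lb1 - api1 - lb2: 4 + 11 + 15 = 30
cache1 - lb1 - lb2: 4 + 10 = 14
cache1 - lb1 - db1 - lb2: 4 + 16 + 1 = 21
cache1 - lb1 - web3 - lb2: 4 + 10 + 11 = 25
The minimum is 14 ms.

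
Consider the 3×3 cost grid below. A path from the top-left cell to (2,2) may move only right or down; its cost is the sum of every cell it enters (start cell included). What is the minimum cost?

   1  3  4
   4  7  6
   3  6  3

17

Best path: [0,0] → [0,1] → [0,2] → [1,2] → [2,2]
Cost: 1 + 3 + 4 + 6 + 3 = 17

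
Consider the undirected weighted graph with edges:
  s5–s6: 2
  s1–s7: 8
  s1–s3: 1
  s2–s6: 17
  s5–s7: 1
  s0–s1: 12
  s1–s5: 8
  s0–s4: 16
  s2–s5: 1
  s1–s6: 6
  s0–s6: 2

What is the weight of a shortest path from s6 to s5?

2

Comparing a few candidate routes:
s6 - s1 - s5: 6 + 8 = 14
s6 - s2 - s5: 17 + 1 = 18
s6 - s1 - s7 - s5: 6 + 8 + 1 = 15
s6 - s5: 2
The minimum is 2.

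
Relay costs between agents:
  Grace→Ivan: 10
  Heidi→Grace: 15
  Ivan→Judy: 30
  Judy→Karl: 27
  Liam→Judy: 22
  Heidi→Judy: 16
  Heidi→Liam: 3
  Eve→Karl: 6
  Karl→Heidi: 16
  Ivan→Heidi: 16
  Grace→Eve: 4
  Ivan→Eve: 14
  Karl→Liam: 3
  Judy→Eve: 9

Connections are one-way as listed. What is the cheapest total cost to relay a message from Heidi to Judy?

Checking several routes:
Heidi - Judy: 16
Heidi - Grace - Eve - Karl - Liam - Judy: 15 + 4 + 6 + 3 + 22 = 50
Heidi - Liam - Judy: 3 + 22 = 25
The minimum is 16.

16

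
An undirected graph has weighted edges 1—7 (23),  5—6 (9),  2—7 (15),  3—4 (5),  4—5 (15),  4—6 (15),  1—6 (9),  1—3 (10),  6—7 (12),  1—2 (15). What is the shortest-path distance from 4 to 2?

30

A few of the 4→2 routes:
4-6-1-2: 15 + 9 + 15 = 39
4-6-7-2: 15 + 12 + 15 = 42
4-3-1-2: 5 + 10 + 15 = 30
Shortest: 30.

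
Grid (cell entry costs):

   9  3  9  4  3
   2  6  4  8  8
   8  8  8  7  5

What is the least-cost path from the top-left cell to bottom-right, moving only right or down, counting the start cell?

Take (0,0)→(0,1)→(0,2)→(0,3)→(0,4)→(1,4)→(2,4) for a total of 9 + 3 + 9 + 4 + 3 + 8 + 5 = 41.

41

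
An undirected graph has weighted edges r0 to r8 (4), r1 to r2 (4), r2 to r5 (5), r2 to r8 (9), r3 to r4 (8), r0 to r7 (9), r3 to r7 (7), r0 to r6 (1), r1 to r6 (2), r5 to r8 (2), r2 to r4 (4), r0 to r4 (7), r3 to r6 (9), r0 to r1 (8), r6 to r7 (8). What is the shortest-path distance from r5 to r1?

9

Some routes from r5 to r1:
r5 → r2 → r1: 5 + 4 = 9
r5 → r8 → r0 → r1: 2 + 4 + 8 = 14
r5 → r8 → r0 → r6 → r1: 2 + 4 + 1 + 2 = 9
The minimum is 9.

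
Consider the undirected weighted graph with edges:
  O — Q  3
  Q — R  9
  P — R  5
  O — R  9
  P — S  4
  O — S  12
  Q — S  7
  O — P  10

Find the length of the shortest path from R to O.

9

Checking several routes:
R→Q→O: 9 + 3 = 12
R→P→O: 5 + 10 = 15
R→P→S→Q→O: 5 + 4 + 7 + 3 = 19
R→O: 9
Best route has total 9.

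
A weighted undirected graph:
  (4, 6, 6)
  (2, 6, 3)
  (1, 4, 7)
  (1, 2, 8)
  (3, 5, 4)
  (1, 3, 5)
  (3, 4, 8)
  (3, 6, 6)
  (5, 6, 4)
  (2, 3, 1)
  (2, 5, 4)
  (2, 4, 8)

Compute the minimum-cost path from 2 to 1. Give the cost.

6

Some routes from 2 to 1:
2 -> 3 -> 1: 1 + 5 = 6
2 -> 4 -> 1: 8 + 7 = 15
2 -> 1: 8
2 -> 6 -> 3 -> 1: 3 + 6 + 5 = 14
2 -> 5 -> 3 -> 1: 4 + 4 + 5 = 13
Best route has total 6.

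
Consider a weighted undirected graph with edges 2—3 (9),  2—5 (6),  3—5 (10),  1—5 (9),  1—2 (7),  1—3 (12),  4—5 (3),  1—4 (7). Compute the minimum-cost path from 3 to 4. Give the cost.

Some routes from 3 to 4:
3 -> 2 -> 5 -> 4: 9 + 6 + 3 = 18
3 -> 5 -> 4: 10 + 3 = 13
3 -> 1 -> 4: 12 + 7 = 19
Best route has total 13.

13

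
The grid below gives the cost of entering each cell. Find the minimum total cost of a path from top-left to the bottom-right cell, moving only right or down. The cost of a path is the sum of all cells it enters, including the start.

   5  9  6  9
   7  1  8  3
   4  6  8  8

32

Best path: [0,0] -> [1,0] -> [1,1] -> [1,2] -> [1,3] -> [2,3]
Cost: 5 + 7 + 1 + 8 + 3 + 8 = 32
For comparison, the top-then-right route costs 40.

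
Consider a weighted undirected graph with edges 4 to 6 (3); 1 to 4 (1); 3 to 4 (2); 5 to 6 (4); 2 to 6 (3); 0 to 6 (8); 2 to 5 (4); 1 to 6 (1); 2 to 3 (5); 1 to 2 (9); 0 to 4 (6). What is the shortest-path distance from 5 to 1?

Checking several routes:
5-2-3-4-1: 4 + 5 + 2 + 1 = 12
5-6-4-1: 4 + 3 + 1 = 8
5-6-1: 4 + 1 = 5
5-2-6-1: 4 + 3 + 1 = 8
5-2-6-4-1: 4 + 3 + 3 + 1 = 11
The minimum is 5.

5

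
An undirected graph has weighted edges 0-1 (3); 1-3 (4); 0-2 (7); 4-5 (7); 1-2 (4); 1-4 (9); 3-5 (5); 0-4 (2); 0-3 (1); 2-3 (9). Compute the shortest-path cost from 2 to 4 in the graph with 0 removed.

13

Candidate routes:
2-3-1-4: 9 + 4 + 9 = 22
2-1-4: 4 + 9 = 13
2-3-5-4: 9 + 5 + 7 = 21
2-1-3-5-4: 4 + 4 + 5 + 7 = 20
Shortest: 13.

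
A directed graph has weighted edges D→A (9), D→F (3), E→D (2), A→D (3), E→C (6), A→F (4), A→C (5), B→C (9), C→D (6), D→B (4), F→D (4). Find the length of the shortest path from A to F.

Candidate routes:
A - F: 4
A - D - F: 3 + 3 = 6
A - C - D - F: 5 + 6 + 3 = 14
Shortest: 4.

4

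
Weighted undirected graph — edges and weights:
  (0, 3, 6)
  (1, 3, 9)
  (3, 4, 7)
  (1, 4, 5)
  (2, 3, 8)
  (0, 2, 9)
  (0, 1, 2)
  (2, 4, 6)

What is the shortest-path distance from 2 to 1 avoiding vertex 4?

Candidate routes:
2→3→0→1: 8 + 6 + 2 = 16
2→0→3→1: 9 + 6 + 9 = 24
2→3→1: 8 + 9 = 17
2→0→1: 9 + 2 = 11
Shortest: 11.

11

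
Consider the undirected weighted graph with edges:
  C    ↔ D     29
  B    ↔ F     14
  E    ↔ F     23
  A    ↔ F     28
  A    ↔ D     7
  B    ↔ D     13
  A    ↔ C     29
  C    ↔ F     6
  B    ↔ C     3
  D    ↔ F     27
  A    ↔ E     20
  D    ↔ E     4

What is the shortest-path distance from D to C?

Some routes from D to C:
D→B→C: 13 + 3 = 16
D→B→F→C: 13 + 14 + 6 = 33
D→C: 29
D→E→F→C: 4 + 23 + 6 = 33
The minimum is 16.

16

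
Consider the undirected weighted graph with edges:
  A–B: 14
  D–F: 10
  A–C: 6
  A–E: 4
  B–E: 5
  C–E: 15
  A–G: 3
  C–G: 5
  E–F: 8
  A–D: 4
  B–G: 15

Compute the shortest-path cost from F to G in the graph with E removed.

17

Paths from F to G avoiding E:
F -> D -> A -> C -> G: 10 + 4 + 6 + 5 = 25
F -> D -> A -> B -> G: 10 + 4 + 14 + 15 = 43
F -> D -> A -> G: 10 + 4 + 3 = 17
The minimum is 17.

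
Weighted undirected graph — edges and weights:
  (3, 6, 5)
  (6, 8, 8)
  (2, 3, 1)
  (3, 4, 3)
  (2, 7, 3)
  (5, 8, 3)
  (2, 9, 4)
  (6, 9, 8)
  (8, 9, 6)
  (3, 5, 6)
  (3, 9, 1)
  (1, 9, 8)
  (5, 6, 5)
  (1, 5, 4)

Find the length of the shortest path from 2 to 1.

10

A few of the 2→1 routes:
2→9→1: 4 + 8 = 12
2→3→5→1: 1 + 6 + 4 = 11
2→3→6→5→1: 1 + 5 + 5 + 4 = 15
2→3→9→8→5→1: 1 + 1 + 6 + 3 + 4 = 15
2→3→9→1: 1 + 1 + 8 = 10
2→9→3→5→1: 4 + 1 + 6 + 4 = 15
Shortest: 10.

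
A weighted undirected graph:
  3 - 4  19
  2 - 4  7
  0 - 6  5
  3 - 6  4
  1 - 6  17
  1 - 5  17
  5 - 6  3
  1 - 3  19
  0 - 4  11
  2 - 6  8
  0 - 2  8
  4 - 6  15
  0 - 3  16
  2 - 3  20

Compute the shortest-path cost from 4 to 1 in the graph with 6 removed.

38

A few of the 4→1 routes:
4 - 2 - 3 - 1: 7 + 20 + 19 = 46
4 - 3 - 1: 19 + 19 = 38
4 - 0 - 3 - 1: 11 + 16 + 19 = 46
The minimum is 38.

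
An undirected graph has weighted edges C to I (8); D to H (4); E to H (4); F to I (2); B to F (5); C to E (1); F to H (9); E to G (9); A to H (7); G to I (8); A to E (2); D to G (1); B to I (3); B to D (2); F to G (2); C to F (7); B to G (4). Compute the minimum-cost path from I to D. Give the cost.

5

Some routes from I to D:
I→G→D: 8 + 1 = 9
I→F→G→D: 2 + 2 + 1 = 5
I→B→D: 3 + 2 = 5
I→B→G→D: 3 + 4 + 1 = 8
The minimum is 5.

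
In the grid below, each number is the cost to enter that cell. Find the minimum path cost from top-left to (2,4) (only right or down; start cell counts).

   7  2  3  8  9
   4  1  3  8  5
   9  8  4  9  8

34

Cheapest: r0c0 → r0c1 → r1c1 → r1c2 → r1c3 → r1c4 → r2c4
  7 + 2 + 1 + 3 + 8 + 5 + 8 = 34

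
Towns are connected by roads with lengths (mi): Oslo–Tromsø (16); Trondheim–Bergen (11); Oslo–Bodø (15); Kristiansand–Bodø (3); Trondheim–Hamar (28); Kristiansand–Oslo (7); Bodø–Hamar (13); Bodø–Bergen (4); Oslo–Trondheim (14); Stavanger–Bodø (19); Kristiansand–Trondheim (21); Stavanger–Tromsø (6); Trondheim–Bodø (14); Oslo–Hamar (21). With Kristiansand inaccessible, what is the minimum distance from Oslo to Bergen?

Comparing a few candidate routes:
Oslo-Trondheim-Bergen: 14 + 11 = 25
Oslo-Trondheim-Bodø-Bergen: 14 + 14 + 4 = 32
Oslo-Bodø-Bergen: 15 + 4 = 19
Oslo-Bodø-Trondheim-Bergen: 15 + 14 + 11 = 40
Oslo-Hamar-Bodø-Bergen: 21 + 13 + 4 = 38
Oslo-Tromsø-Stavanger-Bodø-Bergen: 16 + 6 + 19 + 4 = 45
The minimum is 19 mi.

19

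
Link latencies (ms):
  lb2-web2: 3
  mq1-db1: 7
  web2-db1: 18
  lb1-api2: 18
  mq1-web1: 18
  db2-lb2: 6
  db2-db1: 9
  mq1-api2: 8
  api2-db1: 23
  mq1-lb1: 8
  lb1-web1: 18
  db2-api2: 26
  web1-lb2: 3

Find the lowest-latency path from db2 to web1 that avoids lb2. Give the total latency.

A few of the db2→web1 routes:
db2 -> api2 -> mq1 -> web1: 26 + 8 + 18 = 52
db2 -> db1 -> api2 -> mq1 -> web1: 9 + 23 + 8 + 18 = 58
db2 -> api2 -> mq1 -> lb1 -> web1: 26 + 8 + 8 + 18 = 60
db2 -> db1 -> mq1 -> web1: 9 + 7 + 18 = 34
db2 -> db1 -> mq1 -> lb1 -> web1: 9 + 7 + 8 + 18 = 42
The minimum is 34 ms.

34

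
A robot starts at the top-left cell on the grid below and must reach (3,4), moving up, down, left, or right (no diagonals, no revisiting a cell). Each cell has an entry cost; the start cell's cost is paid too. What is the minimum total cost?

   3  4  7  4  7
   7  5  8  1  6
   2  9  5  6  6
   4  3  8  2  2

29

Take r0c0 -> r0c1 -> r0c2 -> r0c3 -> r1c3 -> r2c3 -> r3c3 -> r3c4 for a total of 3 + 4 + 7 + 4 + 1 + 6 + 2 + 2 = 29.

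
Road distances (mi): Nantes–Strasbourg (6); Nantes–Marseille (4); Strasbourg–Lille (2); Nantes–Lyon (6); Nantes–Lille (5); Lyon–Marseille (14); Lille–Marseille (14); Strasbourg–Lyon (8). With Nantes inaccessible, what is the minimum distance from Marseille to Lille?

Routes from Marseille to Lille avoiding Nantes:
Marseille - Lille: 14
Marseille - Lyon - Strasbourg - Lille: 14 + 8 + 2 = 24
Shortest: 14 mi.

14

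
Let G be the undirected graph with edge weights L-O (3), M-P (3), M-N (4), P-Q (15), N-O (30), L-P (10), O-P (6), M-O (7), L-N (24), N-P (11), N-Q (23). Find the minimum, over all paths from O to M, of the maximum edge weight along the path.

6

Checking several routes:
O → L → P → N → M: max(3, 10, 11, 4) = 11
O → L → P → M: max(3, 10, 3) = 10
O → M: max(7) = 7
O → P → M: max(6, 3) = 6
The minimum achievable maximum is 6.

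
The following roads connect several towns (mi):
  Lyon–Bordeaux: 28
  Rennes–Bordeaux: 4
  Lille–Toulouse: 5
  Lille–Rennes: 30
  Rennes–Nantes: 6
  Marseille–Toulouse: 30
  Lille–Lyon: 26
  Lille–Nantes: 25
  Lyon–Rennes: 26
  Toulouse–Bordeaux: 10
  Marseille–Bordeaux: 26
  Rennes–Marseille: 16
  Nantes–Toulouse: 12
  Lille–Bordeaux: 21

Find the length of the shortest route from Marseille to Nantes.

22

A few of the Marseille→Nantes routes:
Marseille→Bordeaux→Rennes→Nantes: 26 + 4 + 6 = 36
Marseille→Toulouse→Nantes: 30 + 12 = 42
Marseille→Rennes→Bordeaux→Toulouse→Nantes: 16 + 4 + 10 + 12 = 42
Marseille→Rennes→Nantes: 16 + 6 = 22
Best route has total 22 mi.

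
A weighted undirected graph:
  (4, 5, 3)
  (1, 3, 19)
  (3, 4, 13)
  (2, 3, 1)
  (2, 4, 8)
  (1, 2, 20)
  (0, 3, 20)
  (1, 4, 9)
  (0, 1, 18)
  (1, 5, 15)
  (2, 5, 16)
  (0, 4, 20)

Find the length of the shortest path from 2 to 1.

17

Comparing a few candidate routes:
2-3-4-1: 1 + 13 + 9 = 23
2-3-1: 1 + 19 = 20
2-1: 20
2-4-1: 8 + 9 = 17
The minimum is 17.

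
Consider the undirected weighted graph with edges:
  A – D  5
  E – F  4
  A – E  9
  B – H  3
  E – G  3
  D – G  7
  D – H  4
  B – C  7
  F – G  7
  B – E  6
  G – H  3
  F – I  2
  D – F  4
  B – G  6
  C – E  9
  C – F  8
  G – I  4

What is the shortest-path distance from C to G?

12

A few of the C→G routes:
C - B - G: 7 + 6 = 13
C - B - H - G: 7 + 3 + 3 = 13
C - E - G: 9 + 3 = 12
The minimum is 12.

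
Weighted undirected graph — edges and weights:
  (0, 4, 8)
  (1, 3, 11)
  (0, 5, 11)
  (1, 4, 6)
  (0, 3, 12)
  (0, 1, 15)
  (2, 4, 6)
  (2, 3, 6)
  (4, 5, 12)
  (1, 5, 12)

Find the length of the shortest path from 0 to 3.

A few of the 0→3 routes:
0→4→2→3: 8 + 6 + 6 = 20
0→4→1→3: 8 + 6 + 11 = 25
0→1→3: 15 + 11 = 26
0→3: 12
Best route has total 12.

12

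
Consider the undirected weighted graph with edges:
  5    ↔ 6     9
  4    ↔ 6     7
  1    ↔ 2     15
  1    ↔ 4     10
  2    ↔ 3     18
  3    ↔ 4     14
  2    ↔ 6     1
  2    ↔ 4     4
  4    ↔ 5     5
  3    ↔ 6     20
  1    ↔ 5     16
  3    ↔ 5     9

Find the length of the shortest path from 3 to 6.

Comparing a few candidate routes:
3→5→6: 9 + 9 = 18
3→6: 20
3→4→2→6: 14 + 4 + 1 = 19
3→2→6: 18 + 1 = 19
3→4→6: 14 + 7 = 21
3→5→4→2→6: 9 + 5 + 4 + 1 = 19
Shortest: 18.

18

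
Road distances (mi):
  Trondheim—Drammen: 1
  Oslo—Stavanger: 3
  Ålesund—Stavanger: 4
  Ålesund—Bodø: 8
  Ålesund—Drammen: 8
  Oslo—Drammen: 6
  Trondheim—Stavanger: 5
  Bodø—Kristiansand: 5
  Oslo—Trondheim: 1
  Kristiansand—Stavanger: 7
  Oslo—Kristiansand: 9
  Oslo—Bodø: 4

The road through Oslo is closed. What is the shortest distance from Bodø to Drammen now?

Comparing a few candidate routes:
Bodø → Ålesund → Stavanger → Trondheim → Drammen: 8 + 4 + 5 + 1 = 18
Bodø → Kristiansand → Stavanger → Trondheim → Drammen: 5 + 7 + 5 + 1 = 18
Bodø → Ålesund → Drammen: 8 + 8 = 16
Best route has total 16 mi.

16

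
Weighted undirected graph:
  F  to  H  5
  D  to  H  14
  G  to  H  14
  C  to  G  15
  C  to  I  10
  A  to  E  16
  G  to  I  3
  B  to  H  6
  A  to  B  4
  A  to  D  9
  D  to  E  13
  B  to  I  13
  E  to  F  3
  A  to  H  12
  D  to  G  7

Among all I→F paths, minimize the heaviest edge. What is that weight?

9

Comparing a few candidate routes:
I -> G -> D -> A -> B -> H -> F: max(3, 7, 9, 4, 6, 5) = 9
I -> B -> H -> A -> D -> E -> F: max(13, 6, 12, 9, 13, 3) = 13
I -> B -> A -> D -> E -> F: max(13, 4, 9, 13, 3) = 13
I -> G -> D -> A -> H -> F: max(3, 7, 9, 12, 5) = 12
I -> B -> A -> H -> F: max(13, 4, 12, 5) = 13
The minimum achievable maximum is 9.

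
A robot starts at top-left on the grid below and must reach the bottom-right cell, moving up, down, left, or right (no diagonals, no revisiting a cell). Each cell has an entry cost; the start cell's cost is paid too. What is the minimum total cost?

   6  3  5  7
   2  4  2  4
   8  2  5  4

Best path: r0c0 → r1c0 → r1c1 → r1c2 → r1c3 → r2c3
Cost: 6 + 2 + 4 + 2 + 4 + 4 = 22

22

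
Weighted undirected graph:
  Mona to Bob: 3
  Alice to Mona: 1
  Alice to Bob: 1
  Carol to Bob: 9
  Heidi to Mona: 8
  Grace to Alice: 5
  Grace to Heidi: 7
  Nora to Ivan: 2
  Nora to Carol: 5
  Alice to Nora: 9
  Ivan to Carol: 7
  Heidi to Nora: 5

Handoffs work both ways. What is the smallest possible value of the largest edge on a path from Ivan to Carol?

A few of the Ivan→Carol routes:
Ivan -> Nora -> Heidi -> Grace -> Alice -> Mona -> Bob -> Carol: max(2, 5, 7, 5, 1, 3, 9) = 9
Ivan -> Nora -> Carol: max(2, 5) = 5
Ivan -> Carol: max(7) = 7
Best route has worst link 5.

5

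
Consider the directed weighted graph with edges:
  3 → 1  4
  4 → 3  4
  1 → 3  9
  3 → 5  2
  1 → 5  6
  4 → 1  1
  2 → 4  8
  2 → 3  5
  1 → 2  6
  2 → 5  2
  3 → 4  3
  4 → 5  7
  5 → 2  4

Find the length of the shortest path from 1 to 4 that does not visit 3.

14

Candidate routes:
1-2-4: 6 + 8 = 14
1-5-2-4: 6 + 4 + 8 = 18
Shortest: 14.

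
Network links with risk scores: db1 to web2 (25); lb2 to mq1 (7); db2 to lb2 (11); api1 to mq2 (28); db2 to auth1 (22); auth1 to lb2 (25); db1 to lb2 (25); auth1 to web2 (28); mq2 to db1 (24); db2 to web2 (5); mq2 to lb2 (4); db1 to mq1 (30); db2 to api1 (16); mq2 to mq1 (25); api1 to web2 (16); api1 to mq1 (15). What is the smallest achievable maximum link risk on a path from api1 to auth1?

22

Comparing a few candidate routes:
api1 - web2 - db2 - auth1: max(16, 5, 22) = 22
api1 - mq1 - lb2 - db2 - auth1: max(15, 7, 11, 22) = 22
api1 - db2 - auth1: max(16, 22) = 22
Best route has worst link 22.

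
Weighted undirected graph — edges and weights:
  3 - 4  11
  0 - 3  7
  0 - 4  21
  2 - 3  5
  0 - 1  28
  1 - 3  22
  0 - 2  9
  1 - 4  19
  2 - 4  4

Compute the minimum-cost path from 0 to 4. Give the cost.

13

Checking several routes:
0 -> 2 -> 4: 9 + 4 = 13
0 -> 3 -> 4: 7 + 11 = 18
0 -> 3 -> 2 -> 4: 7 + 5 + 4 = 16
Shortest: 13.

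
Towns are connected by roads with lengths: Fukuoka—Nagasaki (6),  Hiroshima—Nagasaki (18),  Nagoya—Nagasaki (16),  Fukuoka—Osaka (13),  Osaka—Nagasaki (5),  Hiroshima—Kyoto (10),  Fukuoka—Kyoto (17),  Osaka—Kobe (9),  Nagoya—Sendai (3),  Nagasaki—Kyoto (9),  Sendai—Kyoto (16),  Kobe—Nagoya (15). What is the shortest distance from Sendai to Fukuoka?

25

A few of the Sendai→Fukuoka routes:
Sendai -> Nagoya -> Nagasaki -> Osaka -> Fukuoka: 3 + 16 + 5 + 13 = 37
Sendai -> Nagoya -> Kobe -> Osaka -> Fukuoka: 3 + 15 + 9 + 13 = 40
Sendai -> Kyoto -> Nagasaki -> Fukuoka: 16 + 9 + 6 = 31
Sendai -> Kyoto -> Fukuoka: 16 + 17 = 33
Sendai -> Nagoya -> Nagasaki -> Fukuoka: 3 + 16 + 6 = 25
Sendai -> Nagoya -> Kobe -> Osaka -> Nagasaki -> Fukuoka: 3 + 15 + 9 + 5 + 6 = 38
Shortest: 25.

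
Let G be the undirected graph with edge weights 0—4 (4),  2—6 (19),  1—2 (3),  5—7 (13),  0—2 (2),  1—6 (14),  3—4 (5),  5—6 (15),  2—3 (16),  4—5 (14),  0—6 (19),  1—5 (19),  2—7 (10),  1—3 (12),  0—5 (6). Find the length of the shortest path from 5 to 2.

8

Some routes from 5 to 2:
5 -> 1 -> 2: 19 + 3 = 22
5 -> 0 -> 2: 6 + 2 = 8
5 -> 4 -> 0 -> 2: 14 + 4 + 2 = 20
5 -> 7 -> 2: 13 + 10 = 23
Best route has total 8.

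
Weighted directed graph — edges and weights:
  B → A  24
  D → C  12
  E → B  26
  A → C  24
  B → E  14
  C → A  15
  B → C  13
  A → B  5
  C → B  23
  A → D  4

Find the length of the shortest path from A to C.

Paths from A to C:
A -> D -> C: 4 + 12 = 16
A -> C: 24
A -> B -> C: 5 + 13 = 18
Best route has total 16.

16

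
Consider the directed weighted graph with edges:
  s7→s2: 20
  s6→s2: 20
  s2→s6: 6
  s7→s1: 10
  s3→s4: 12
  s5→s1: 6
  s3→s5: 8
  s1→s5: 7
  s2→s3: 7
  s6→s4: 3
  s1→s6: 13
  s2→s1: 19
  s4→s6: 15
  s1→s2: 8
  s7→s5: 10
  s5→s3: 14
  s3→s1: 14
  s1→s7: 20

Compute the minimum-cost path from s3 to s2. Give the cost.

22

Comparing a few candidate routes:
s3 → s5 → s1 → s6 → s2: 8 + 6 + 13 + 20 = 47
s3 → s1 → s2: 14 + 8 = 22
s3 → s5 → s1 → s2: 8 + 6 + 8 = 22
Shortest: 22.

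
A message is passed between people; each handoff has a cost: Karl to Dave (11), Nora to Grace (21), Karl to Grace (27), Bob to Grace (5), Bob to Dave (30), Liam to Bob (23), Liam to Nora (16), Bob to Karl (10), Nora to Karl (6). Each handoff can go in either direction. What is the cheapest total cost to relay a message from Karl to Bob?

A few of the Karl→Bob routes:
Karl → Nora → Liam → Bob: 6 + 16 + 23 = 45
Karl → Nora → Grace → Bob: 6 + 21 + 5 = 32
Karl → Dave → Bob: 11 + 30 = 41
Karl → Bob: 10
Karl → Grace → Bob: 27 + 5 = 32
The minimum is 10.

10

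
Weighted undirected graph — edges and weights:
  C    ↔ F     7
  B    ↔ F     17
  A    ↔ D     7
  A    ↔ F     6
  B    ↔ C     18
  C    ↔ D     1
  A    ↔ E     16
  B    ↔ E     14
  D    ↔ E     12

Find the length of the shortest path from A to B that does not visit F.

26

Candidate routes:
A -> D -> E -> B: 7 + 12 + 14 = 33
A -> E -> D -> C -> B: 16 + 12 + 1 + 18 = 47
A -> E -> B: 16 + 14 = 30
A -> D -> C -> B: 7 + 1 + 18 = 26
Best route has total 26.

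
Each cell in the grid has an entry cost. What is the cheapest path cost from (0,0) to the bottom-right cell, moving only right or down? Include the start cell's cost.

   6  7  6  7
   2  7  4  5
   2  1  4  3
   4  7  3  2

20

Cheapest: [0,0] [1,0] [2,0] [2,1] [2,2] [2,3] [3,3]
  6 + 2 + 2 + 1 + 4 + 3 + 2 = 20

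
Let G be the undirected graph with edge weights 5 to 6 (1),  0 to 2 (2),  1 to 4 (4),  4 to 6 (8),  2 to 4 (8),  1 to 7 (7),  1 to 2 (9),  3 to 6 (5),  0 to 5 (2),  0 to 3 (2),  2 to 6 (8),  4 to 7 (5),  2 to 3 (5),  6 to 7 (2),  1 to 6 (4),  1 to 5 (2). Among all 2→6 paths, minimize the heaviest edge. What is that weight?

2

Checking several routes:
2 - 0 - 5 - 1 - 6: max(2, 2, 2, 4) = 4
2 - 3 - 0 - 5 - 6: max(5, 2, 2, 1) = 5
2 - 0 - 5 - 6: max(2, 2, 1) = 2
Smallest bottleneck: 2.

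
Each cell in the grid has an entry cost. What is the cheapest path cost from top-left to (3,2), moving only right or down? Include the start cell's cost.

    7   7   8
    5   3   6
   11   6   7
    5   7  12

40

Take (0,0) (1,0) (1,1) (1,2) (2,2) (3,2) for a total of 7 + 5 + 3 + 6 + 7 + 12 = 40.
For comparison, the top-then-right route costs 47.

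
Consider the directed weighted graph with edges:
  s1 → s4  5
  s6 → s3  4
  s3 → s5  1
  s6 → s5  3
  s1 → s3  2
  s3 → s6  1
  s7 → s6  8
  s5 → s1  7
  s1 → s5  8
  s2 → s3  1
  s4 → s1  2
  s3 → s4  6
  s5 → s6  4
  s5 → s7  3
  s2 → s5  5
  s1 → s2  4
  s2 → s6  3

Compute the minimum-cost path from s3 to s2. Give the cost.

Candidate routes:
s3 -> s6 -> s5 -> s1 -> s2: 1 + 3 + 7 + 4 = 15
s3 -> s4 -> s1 -> s2: 6 + 2 + 4 = 12
s3 -> s5 -> s1 -> s2: 1 + 7 + 4 = 12
Best route has total 12.

12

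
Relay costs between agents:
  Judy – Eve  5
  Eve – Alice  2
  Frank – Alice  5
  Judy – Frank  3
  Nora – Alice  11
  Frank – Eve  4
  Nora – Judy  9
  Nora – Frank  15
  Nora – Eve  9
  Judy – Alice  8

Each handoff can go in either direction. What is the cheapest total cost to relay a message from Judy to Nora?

Checking several routes:
Judy → Nora: 9
Judy → Frank → Nora: 3 + 15 = 18
Judy → Frank → Eve → Nora: 3 + 4 + 9 = 16
Judy → Eve → Nora: 5 + 9 = 14
Best route has total 9.

9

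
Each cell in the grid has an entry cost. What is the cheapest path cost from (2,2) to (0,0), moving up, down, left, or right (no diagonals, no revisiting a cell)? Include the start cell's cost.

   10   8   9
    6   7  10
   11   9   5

37

One optimal route is [2,2]→[2,1]→[1,1]→[1,0]→[0,0].
Its cost is 5 + 9 + 7 + 6 + 10 = 37.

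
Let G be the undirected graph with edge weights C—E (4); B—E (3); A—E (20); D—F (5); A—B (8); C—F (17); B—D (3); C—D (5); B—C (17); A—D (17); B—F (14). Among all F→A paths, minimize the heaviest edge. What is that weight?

8

Checking several routes:
F → D → B → A: max(5, 3, 8) = 8
F → B → A: max(14, 8) = 14
F → D → A: max(5, 17) = 17
F → D → C → E → B → A: max(5, 5, 4, 3, 8) = 8
F → D → C → B → A: max(5, 5, 17, 8) = 17
The minimum achievable maximum is 8.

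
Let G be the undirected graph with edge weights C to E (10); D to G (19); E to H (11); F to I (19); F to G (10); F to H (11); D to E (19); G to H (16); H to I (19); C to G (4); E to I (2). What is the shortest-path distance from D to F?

29

Comparing a few candidate routes:
D -> E -> I -> H -> F: 19 + 2 + 19 + 11 = 51
D -> E -> C -> G -> F: 19 + 10 + 4 + 10 = 43
D -> E -> H -> F: 19 + 11 + 11 = 41
D -> E -> I -> F: 19 + 2 + 19 = 40
D -> G -> F: 19 + 10 = 29
D -> G -> H -> F: 19 + 16 + 11 = 46
The minimum is 29.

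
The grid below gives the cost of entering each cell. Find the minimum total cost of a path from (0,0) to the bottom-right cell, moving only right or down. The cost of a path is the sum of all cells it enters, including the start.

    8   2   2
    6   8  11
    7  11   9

Cheapest: (0,0) → (0,1) → (0,2) → (1,2) → (2,2)
  8 + 2 + 2 + 11 + 9 = 32

32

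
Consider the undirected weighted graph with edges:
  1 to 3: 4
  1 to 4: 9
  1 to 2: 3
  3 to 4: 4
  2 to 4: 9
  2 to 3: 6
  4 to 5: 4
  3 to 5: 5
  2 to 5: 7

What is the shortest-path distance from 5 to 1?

9

Checking several routes:
5-2-1: 7 + 3 = 10
5-4-3-1: 4 + 4 + 4 = 12
5-3-2-1: 5 + 6 + 3 = 14
5-3-1: 5 + 4 = 9
5-4-2-1: 4 + 9 + 3 = 16
5-4-1: 4 + 9 = 13
Shortest: 9.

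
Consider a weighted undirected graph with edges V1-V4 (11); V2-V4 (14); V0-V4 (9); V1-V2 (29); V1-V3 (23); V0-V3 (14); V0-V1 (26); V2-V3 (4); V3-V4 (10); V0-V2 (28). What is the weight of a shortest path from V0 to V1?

Comparing a few candidate routes:
V0 -> V4 -> V1: 9 + 11 = 20
V0 -> V1: 26
V0 -> V3 -> V4 -> V1: 14 + 10 + 11 = 35
V0 -> V4 -> V3 -> V1: 9 + 10 + 23 = 42
V0 -> V3 -> V1: 14 + 23 = 37
Best route has total 20.

20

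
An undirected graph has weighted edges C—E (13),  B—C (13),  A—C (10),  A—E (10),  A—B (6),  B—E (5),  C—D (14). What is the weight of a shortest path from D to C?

Routes from D to C:
D-C: 14
The minimum is 14.

14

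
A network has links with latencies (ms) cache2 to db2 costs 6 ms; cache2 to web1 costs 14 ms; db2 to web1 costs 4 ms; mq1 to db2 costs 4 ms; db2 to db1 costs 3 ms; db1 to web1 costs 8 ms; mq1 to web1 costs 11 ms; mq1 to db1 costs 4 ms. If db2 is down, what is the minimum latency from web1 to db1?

Paths from web1 to db1 avoiding db2:
web1 - mq1 - db1: 11 + 4 = 15
web1 - db1: 8
Shortest: 8 ms.

8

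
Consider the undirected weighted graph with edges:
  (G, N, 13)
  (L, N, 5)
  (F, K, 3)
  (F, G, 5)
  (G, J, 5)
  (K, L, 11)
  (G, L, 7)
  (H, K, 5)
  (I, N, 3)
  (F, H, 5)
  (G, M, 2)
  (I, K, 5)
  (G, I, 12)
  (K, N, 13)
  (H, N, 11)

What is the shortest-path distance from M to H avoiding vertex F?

Checking several routes:
M→G→L→N→H: 2 + 7 + 5 + 11 = 25
M→G→L→K→H: 2 + 7 + 11 + 5 = 25
M→G→N→H: 2 + 13 + 11 = 26
M→G→I→K→H: 2 + 12 + 5 + 5 = 24
Shortest: 24.

24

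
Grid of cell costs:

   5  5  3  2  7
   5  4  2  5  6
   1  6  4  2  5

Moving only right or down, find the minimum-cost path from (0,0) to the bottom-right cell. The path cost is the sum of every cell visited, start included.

Cheapest: r0c0→r0c1→r0c2→r1c2→r2c2→r2c3→r2c4
  5 + 5 + 3 + 2 + 4 + 2 + 5 = 26

26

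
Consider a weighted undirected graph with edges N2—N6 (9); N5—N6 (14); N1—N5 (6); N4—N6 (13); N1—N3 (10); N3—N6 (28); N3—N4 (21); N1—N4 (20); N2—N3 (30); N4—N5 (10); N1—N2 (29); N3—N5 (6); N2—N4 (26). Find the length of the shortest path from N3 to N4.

Comparing a few candidate routes:
N3 - N1 - N5 - N4: 10 + 6 + 10 = 26
N3 - N4: 21
N3 - N5 - N4: 6 + 10 = 16
N3 - N1 - N4: 10 + 20 = 30
The minimum is 16.

16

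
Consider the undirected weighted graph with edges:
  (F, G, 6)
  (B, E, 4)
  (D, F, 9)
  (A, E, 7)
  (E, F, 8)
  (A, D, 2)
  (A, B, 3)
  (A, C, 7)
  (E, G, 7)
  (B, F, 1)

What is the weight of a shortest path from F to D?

6

A few of the F→D routes:
F-B-E-A-D: 1 + 4 + 7 + 2 = 14
F-B-A-D: 1 + 3 + 2 = 6
F-D: 9
The minimum is 6.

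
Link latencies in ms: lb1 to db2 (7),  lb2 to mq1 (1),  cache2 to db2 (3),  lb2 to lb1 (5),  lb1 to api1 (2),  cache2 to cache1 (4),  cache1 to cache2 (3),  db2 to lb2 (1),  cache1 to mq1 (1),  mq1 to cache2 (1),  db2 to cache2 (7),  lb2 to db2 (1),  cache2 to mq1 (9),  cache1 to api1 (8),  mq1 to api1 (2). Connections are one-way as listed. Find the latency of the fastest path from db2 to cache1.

Routes from db2 to cache1:
db2 → cache2 → cache1: 7 + 4 = 11
db2 → lb2 → mq1 → cache2 → cache1: 1 + 1 + 1 + 4 = 7
Shortest: 7 ms.

7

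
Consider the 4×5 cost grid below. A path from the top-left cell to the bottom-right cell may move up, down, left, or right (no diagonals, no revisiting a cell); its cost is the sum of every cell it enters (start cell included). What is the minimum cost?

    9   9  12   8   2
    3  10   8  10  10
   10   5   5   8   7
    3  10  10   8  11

Best path: (0,0) -> (1,0) -> (1,1) -> (2,1) -> (2,2) -> (2,3) -> (2,4) -> (3,4)
Cost: 9 + 3 + 10 + 5 + 5 + 8 + 7 + 11 = 58

58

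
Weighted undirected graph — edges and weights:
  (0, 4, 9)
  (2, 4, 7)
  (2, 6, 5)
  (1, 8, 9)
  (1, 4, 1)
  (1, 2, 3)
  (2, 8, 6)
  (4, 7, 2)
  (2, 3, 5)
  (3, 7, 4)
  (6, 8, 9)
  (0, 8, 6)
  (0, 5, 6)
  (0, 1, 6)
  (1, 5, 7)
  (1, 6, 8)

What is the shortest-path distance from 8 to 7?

12

Checking several routes:
8 - 2 - 1 - 4 - 7: 6 + 3 + 1 + 2 = 12
8 - 0 - 1 - 4 - 7: 6 + 6 + 1 + 2 = 15
8 - 2 - 3 - 7: 6 + 5 + 4 = 15
8 - 1 - 4 - 7: 9 + 1 + 2 = 12
8 - 2 - 4 - 7: 6 + 7 + 2 = 15
The minimum is 12.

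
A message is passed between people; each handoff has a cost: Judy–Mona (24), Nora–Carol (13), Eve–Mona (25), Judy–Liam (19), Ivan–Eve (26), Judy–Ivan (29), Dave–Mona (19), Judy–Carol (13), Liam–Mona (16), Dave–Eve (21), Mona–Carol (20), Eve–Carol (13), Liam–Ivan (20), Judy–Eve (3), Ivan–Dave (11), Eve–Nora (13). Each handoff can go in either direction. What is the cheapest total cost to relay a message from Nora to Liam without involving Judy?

Checking several routes:
Nora → Eve → Dave → Ivan → Liam: 13 + 21 + 11 + 20 = 65
Nora → Carol → Mona → Liam: 13 + 20 + 16 = 49
Nora → Eve → Ivan → Liam: 13 + 26 + 20 = 59
Nora → Eve → Mona → Liam: 13 + 25 + 16 = 54
Nora → Eve → Carol → Mona → Liam: 13 + 13 + 20 + 16 = 62
Nora → Carol → Eve → Mona → Liam: 13 + 13 + 25 + 16 = 67
Shortest: 49.

49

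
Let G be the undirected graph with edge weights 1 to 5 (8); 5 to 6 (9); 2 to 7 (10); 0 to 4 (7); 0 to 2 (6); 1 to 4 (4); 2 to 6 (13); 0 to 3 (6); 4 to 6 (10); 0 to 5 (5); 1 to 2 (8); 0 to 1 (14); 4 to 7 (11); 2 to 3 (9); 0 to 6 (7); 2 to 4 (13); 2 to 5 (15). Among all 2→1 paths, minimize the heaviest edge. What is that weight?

Checking several routes:
2 → 0 → 4 → 1: max(6, 7, 4) = 7
2 → 1: max(8) = 8
2 → 0 → 5 → 1: max(6, 5, 8) = 8
2 → 0 → 6 → 5 → 1: max(6, 7, 9, 8) = 9
The minimum achievable maximum is 7.

7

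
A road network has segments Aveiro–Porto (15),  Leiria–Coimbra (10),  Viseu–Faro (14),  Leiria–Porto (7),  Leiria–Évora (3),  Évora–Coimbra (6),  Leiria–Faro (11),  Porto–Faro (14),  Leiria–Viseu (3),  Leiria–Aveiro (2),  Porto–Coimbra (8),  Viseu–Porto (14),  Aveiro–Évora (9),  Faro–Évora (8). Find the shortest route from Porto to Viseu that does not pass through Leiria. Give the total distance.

14

Some routes from Porto to Viseu avoiding Leiria:
Porto -> Coimbra -> Évora -> Faro -> Viseu: 8 + 6 + 8 + 14 = 36
Porto -> Viseu: 14
Porto -> Faro -> Viseu: 14 + 14 = 28
Shortest: 14 km.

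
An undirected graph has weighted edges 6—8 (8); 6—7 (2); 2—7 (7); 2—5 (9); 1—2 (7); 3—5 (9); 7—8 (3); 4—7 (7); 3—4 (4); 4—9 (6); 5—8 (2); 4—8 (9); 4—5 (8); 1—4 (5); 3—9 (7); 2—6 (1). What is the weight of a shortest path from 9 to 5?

A few of the 9→5 routes:
9-4-8-5: 6 + 9 + 2 = 17
9-3-5: 7 + 9 = 16
9-4-5: 6 + 8 = 14
Best route has total 14.

14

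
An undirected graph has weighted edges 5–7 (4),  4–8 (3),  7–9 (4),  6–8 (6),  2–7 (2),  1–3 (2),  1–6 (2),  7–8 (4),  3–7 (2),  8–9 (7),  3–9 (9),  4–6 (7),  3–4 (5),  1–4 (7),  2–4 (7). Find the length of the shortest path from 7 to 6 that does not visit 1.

10

A few of the 7→6 routes:
7-8-6: 4 + 6 = 10
7-3-4-6: 2 + 5 + 7 = 14
7-8-4-6: 4 + 3 + 7 = 14
7-3-4-8-6: 2 + 5 + 3 + 6 = 16
Shortest: 10.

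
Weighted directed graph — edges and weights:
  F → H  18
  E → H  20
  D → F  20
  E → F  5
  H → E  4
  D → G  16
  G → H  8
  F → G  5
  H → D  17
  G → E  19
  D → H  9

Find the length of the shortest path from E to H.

18

Routes from E to H:
E-F-H: 5 + 18 = 23
E-F-G-H: 5 + 5 + 8 = 18
E-H: 20
Best route has total 18.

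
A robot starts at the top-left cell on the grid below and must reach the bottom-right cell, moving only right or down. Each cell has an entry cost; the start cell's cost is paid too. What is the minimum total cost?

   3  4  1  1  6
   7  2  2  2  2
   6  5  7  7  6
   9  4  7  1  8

Cheapest: [0,0]→[0,1]→[0,2]→[0,3]→[1,3]→[1,4]→[2,4]→[3,4]
  3 + 4 + 1 + 1 + 2 + 2 + 6 + 8 = 27
(Top row then right column would cost 31.)

27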